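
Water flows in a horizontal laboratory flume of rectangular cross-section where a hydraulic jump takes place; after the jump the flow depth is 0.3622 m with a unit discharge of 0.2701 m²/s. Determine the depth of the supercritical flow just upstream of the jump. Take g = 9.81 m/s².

V₂ = q/y₂ = 0.2701/0.3622 = 0.7457 m/s; Fr₂ = V₂/√(g·y₂) = 0.3956.
Since the conjugate-depth ratio holds either way, y₁/y₂ = ½[√(1 + 8Fr₂²) − 1] = ½[√2.2521 − 1] = 0.2503.
y₁ = 0.2503 × 0.3622 = 0.09067 m.

y₁ = 0.09067 m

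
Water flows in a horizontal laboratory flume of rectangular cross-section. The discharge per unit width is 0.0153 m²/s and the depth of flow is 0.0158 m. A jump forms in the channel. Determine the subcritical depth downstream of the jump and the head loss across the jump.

V₁ = q/y₁ = 0.0153/0.0158 = 0.968 m/s. Fr₁ = V₁/√(g·y₁) = 0.968/√(9.81×0.0158) = 2.46.
Conjugate-depth relation: y₂/y₁ = ½[√(1 + 8Fr₁²) − 1] = ½[√49.40 − 1] = 3.01.
y₂ = 3.01 × 0.0158 = 0.0476 m.
Head loss: ΔE = (y₂ − y₁)³/(4y₁y₂) = (0.0476 − 0.0158)³/(4×0.0158×0.0476) = 0.0000322/0.00301 = 0.0107 m.

y₂ = 0.0476 m; ΔE = 0.0107 m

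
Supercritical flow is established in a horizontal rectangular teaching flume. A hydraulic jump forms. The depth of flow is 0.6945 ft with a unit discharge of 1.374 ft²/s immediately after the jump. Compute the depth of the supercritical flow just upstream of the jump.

y₁ = 0.1907 ft

V₂ = q/y₂ = 1.374/0.6945 = 1.978 ft/s; Fr₂ = V₂/√(g·y₂) = 0.4184.
From the momentum equation (using Fr₂), y₁/y₂ = ½[√(1 + 8Fr₂²) − 1] = ½[√2.4002 − 1] = 0.2746.
y₁ = 0.2746 × 0.6945 = 0.1907 ft.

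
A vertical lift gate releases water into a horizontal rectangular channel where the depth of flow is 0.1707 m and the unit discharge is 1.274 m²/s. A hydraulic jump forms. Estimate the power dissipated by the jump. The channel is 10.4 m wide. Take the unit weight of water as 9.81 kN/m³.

V₁ = q/y₁ = 1.274/0.1707 = 7.463 m/s. Fr₁ = V₁/√(g·y₁) = 7.463/√(9.81×0.1707) = 5.767.
Sequent-depth ratio: y₂/y₁ = ½[√(1 + 8Fr₁²) − 1] = ½[√267.11 − 1] = 7.672.
y₂ = 7.672 × 0.1707 = 1.310 m.
Head loss: ΔE = (y₂ − y₁)³/(4y₁y₂) = (1.310 − 0.1707)³/(4×0.1707×1.310) = 1.477/0.8942 = 1.652 m.
Q = q·b = 1.274 × 10.4 = 13.25 m³/s. P = γ·Q·ΔE = 9.81 × 13.25 × 1.652 = 214.7 kW.

P = 214.7 kW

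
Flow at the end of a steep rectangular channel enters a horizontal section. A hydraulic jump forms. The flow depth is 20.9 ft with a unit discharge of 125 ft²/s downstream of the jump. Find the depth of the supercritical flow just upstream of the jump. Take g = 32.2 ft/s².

y₁ = 2.03 ft

V₂ = q/y₂ = 125/20.9 = 5.98 ft/s; Fr₂ = V₂/√(g·y₂) = 0.231.
From the momentum equation (using Fr₂), y₁/y₂ = ½[√(1 + 8Fr₂²) − 1] = ½[√1.425 − 1] = 0.0969.
y₁ = 0.0969 × 20.9 = 2.03 ft.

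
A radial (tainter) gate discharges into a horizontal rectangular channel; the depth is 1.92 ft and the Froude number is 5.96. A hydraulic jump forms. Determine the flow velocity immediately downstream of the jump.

V₂ = 5.90 ft/s

Fr₁ = 5.96 (given).
Sequent-depth ratio: y₂/y₁ = ½[√(1 + 8Fr₁²) − 1] = ½[√285.2 − 1] = 7.94.
y₂ = 7.94 × 1.92 = 15.3 ft.
V₁ = Fr₁·√(g·y₁) = 5.96×√(32.2×1.92) = 46.9 ft/s; q = V₁·y₁ = 90.0 ft²/s.
V₂ = q/y₂ = 90.0/15.3 = 5.90 ft/s.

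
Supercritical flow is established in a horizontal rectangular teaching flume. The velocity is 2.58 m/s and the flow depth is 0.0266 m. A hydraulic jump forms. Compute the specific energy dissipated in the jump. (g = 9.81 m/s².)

ΔE = 0.181 m

Fr₁ = V₁/√(g·y₁) = 2.58/√(9.81×0.0266) = 5.05.
From the momentum equation for a rectangular channel, y₂/y₁ = ½[√(1 + 8Fr₁²) − 1] = ½[√205.1 − 1] = 6.66.
y₂ = 6.66 × 0.0266 = 0.177 m.
Head loss: ΔE = (y₂ − y₁)³/(4y₁y₂) = (0.177 − 0.0266)³/(4×0.0266×0.177) = 0.00341/0.0188 = 0.181 m.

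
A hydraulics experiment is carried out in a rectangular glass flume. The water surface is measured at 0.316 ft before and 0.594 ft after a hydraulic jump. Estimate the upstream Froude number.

Fr₁ = 1.65

For a rectangular channel the momentum equation gives q² = ½·g·y₁·y₂·(y₁ + y₂) = ½×32.2×0.316×0.594×0.910 = 2.75.
q = √2.75 = 1.66 ft²/s.
V₁ = q/y₁ = 5.25 ft/s; Fr₁ = V₁/√(g·y₁) = 1.65.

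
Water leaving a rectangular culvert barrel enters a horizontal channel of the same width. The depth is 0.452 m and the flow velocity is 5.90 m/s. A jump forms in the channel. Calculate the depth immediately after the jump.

y₂ = 1.58 m

Fr₁ = V₁/√(g·y₁) = 5.90/√(9.81×0.452) = 2.80.
Sequent-depth ratio: y₂/y₁ = ½[√(1 + 8Fr₁²) − 1] = ½[√63.80 − 1] = 3.49.
y₂ = 3.49 × 0.452 = 1.58 m.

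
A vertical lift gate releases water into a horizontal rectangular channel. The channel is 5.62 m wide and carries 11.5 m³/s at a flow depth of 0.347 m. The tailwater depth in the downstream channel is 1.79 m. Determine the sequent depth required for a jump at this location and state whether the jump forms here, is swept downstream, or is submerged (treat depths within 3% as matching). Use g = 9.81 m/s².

y₂ = 1.40 m; the jump is submerged

q = Q/b = 11.5/5.62 = 2.05 m²/s; V₁ = q/y₁ = 5.90 m/s. Fr₁ = V₁/√(g·y₁) = 3.20.
Conjugate-depth relation: y₂/y₁ = ½[√(1 + 8Fr₁²) − 1] = ½[√82.73 − 1] = 4.05.
y₂ = 4.05 × 0.347 = 1.40 m.
Tailwater y_tw = 1.79 m: y_tw > y₂, so the jump is submerged.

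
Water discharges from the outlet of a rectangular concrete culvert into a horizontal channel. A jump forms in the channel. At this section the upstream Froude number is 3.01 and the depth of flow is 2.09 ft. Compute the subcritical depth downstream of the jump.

Fr₁ = 3.01 (given).
From the momentum equation for a rectangular channel, y₂/y₁ = ½[√(1 + 8Fr₁²) − 1] = ½[√73.48 − 1] = 3.79.
y₂ = 3.79 × 2.09 = 7.91 ft.

y₂ = 7.91 ft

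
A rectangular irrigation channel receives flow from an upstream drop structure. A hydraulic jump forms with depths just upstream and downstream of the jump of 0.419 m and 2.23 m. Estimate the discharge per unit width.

For a rectangular channel the momentum equation gives q² = ½·g·y₁·y₂·(y₁ + y₂) = ½×9.81×0.419×2.23×2.65 = 12.1.
q = √12.1 = 3.48 m²/s.

q = 3.48 m²/s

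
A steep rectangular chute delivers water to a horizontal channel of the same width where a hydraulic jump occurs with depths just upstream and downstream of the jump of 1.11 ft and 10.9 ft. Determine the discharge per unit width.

q = 48.4 ft²/s

For a rectangular channel the momentum equation gives q² = ½·g·y₁·y₂·(y₁ + y₂) = ½×32.2×1.11×10.9×12.0 = 2339.
q = √2339 = 48.4 ft²/s.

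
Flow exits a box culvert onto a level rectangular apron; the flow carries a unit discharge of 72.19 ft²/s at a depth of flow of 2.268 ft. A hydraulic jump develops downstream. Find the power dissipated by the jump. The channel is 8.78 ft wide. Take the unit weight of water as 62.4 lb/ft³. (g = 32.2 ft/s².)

V₁ = q/y₁ = 72.19/2.268 = 31.83 ft/s. Fr₁ = V₁/√(g·y₁) = 31.83/√(32.2×2.268) = 3.725.
By Bélanger, y₂/y₁ = ½[√(1 + 8Fr₁²) − 1] = ½[√111.98 − 1] = 4.791.
y₂ = 4.791 × 2.268 = 10.87 ft.
Head loss: ΔE = (y₂ − y₁)³/(4y₁y₂) = (10.87 − 2.268)³/(4×2.268×10.87) = 635.7/98.58 = 6.448 ft.
Q = q·b = 72.19 × 8.78 = 633.8 cfs. P = γ·Q·ΔE/550 = 62.4 × 633.8 × 6.448 / 550 = 463.7 hp.

P = 463.7 hp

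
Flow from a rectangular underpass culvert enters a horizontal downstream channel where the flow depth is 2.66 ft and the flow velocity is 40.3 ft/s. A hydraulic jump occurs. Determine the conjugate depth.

Fr₁ = V₁/√(g·y₁) = 40.3/√(32.2×2.66) = 4.35.
From the momentum equation for a rectangular channel, y₂/y₁ = ½[√(1 + 8Fr₁²) − 1] = ½[√152.7 − 1] = 5.68.
y₂ = 5.68 × 2.66 = 15.1 ft.

y₂ = 15.1 ft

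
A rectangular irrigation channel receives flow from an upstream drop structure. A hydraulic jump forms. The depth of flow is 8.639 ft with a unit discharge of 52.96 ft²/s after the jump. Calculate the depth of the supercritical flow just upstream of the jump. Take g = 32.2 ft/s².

V₂ = q/y₂ = 52.96/8.639 = 6.130 ft/s; Fr₂ = V₂/√(g·y₂) = 0.3676.
Applying the sequent-depth relation in reverse, y₁/y₂ = ½[√(1 + 8Fr₂²) − 1] = ½[√2.0808 − 1] = 0.2212.
y₁ = 0.2212 × 8.639 = 1.911 ft.

y₁ = 1.911 ft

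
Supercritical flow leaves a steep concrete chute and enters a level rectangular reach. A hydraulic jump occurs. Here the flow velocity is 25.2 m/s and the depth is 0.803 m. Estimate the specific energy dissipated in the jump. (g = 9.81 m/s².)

ΔE = 23.2 m

Fr₁ = V₁/√(g·y₁) = 25.2/√(9.81×0.803) = 8.98.
From the momentum equation for a rectangular channel, y₂/y₁ = ½[√(1 + 8Fr₁²) − 1] = ½[√645.9 − 1] = 12.2.
y₂ = 12.2 × 0.803 = 9.80 m.
Head loss: ΔE = (y₂ − y₁)³/(4y₁y₂) = (9.80 − 0.803)³/(4×0.803×9.80) = 729/31.5 = 23.2 m.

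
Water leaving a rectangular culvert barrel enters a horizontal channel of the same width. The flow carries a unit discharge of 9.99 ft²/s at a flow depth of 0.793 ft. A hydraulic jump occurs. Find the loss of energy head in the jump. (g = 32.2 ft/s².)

ΔE = 0.567 ft

V₁ = q/y₁ = 9.99/0.793 = 12.6 ft/s. Fr₁ = V₁/√(g·y₁) = 12.6/√(32.2×0.793) = 2.49.
Conjugate-depth relation: y₂/y₁ = ½[√(1 + 8Fr₁²) − 1] = ½[√50.72 − 1] = 3.06.
y₂ = 3.06 × 0.793 = 2.43 ft.
Head loss: ΔE = (y₂ − y₁)³/(4y₁y₂) = (2.43 − 0.793)³/(4×0.793×2.43) = 4.37/7.70 = 0.567 ft.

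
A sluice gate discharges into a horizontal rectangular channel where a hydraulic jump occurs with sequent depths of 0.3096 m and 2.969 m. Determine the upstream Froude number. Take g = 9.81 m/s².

Fr₁ = 7.126

For a rectangular channel the momentum equation gives q² = ½·g·y₁·y₂·(y₁ + y₂) = ½×9.81×0.3096×2.969×3.279 = 14.78.
q = √14.78 = 3.845 m²/s.
V₁ = q/y₁ = 12.42 m/s; Fr₁ = V₁/√(g·y₁) = 7.126.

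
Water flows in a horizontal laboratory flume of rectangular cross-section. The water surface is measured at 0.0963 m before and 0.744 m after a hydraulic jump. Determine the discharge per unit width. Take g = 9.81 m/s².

q = 0.543 m²/s

For a rectangular channel the momentum equation gives q² = ½·g·y₁·y₂·(y₁ + y₂) = ½×9.81×0.0963×0.744×0.840 = 0.295.
q = √0.295 = 0.543 m²/s.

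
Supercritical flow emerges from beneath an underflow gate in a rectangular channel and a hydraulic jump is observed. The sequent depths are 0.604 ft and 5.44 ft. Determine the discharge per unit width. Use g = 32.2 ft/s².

q = 17.9 ft²/s

For a rectangular channel the momentum equation gives q² = ½·g·y₁·y₂·(y₁ + y₂) = ½×32.2×0.604×5.44×6.04 = 320.
q = √320 = 17.9 ft²/s.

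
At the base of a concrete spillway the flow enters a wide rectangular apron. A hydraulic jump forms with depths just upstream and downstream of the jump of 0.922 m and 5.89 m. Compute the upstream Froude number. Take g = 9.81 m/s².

Fr₁ = 4.86

For a rectangular channel the momentum equation gives q² = ½·g·y₁·y₂·(y₁ + y₂) = ½×9.81×0.922×5.89×6.81 = 181.
q = √181 = 13.5 m²/s.
V₁ = q/y₁ = 14.6 m/s; Fr₁ = V₁/√(g·y₁) = 4.86.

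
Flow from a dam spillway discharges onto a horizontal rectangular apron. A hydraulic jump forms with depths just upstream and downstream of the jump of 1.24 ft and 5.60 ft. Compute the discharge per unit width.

For a rectangular channel the momentum equation gives q² = ½·g·y₁·y₂·(y₁ + y₂) = ½×32.2×1.24×5.60×6.84 = 765.
q = √765 = 27.7 ft²/s.

q = 27.7 ft²/s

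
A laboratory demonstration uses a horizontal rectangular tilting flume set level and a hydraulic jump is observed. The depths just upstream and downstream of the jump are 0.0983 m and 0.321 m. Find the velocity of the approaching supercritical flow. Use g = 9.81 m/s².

V₁ = 2.59 m/s

For a rectangular channel the momentum equation gives q² = ½·g·y₁·y₂·(y₁ + y₂) = ½×9.81×0.0983×0.321×0.419 = 0.0649.
q = √0.0649 = 0.255 m²/s.
V₁ = q/y₁ = 0.255/0.0983 = 2.59 m/s.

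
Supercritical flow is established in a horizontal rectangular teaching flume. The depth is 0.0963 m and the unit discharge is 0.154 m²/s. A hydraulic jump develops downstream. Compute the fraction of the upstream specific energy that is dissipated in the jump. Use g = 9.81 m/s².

ΔE/E₁ = 0.0385 (3.85%)

V₁ = q/y₁ = 0.154/0.0963 = 1.60 m/s. Fr₁ = V₁/√(g·y₁) = 1.60/√(9.81×0.0963) = 1.65.
Sequent-depth ratio: y₂/y₁ = ½[√(1 + 8Fr₁²) − 1] = ½[√22.66 − 1] = 1.88.
y₂ = 1.88 × 0.0963 = 0.181 m.
E₁ = y₁ + V₁²/2g = 0.227 m. ΔE = (y₂ − y₁)³/(4y₁y₂) = 0.00873 m. ΔE/E₁ = 0.00873/0.227 = 0.0385.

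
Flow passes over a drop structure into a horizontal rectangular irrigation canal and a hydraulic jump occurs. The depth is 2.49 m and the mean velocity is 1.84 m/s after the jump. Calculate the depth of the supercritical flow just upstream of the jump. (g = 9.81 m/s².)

y₁ = 0.563 m

Fr₂ = V₂/√(g·y₂) = 1.84/√(9.81×2.49) = 0.372.
The Bélanger relation is symmetric: y₁/y₂ = ½[√(1 + 8Fr₂²) − 1] = ½[√2.109 − 1] = 0.226.
y₁ = 0.226 × 2.49 = 0.563 m.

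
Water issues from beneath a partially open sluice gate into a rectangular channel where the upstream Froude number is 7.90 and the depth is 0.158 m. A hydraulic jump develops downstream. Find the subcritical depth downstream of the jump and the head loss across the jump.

y₂ = 1.69 m; ΔE = 3.36 m

Fr₁ = 7.90 (given).
From the momentum equation for a rectangular channel, y₂/y₁ = ½[√(1 + 8Fr₁²) − 1] = ½[√500.3 − 1] = 10.7.
y₂ = 10.7 × 0.158 = 1.69 m.
Head loss: ΔE = (y₂ − y₁)³/(4y₁y₂) = (1.69 − 0.158)³/(4×0.158×1.69) = 3.58/1.07 = 3.36 m.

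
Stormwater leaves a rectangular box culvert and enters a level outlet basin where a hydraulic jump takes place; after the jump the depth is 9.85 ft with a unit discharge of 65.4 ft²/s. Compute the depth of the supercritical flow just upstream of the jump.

V₂ = q/y₂ = 65.4/9.85 = 6.64 ft/s; Fr₂ = V₂/√(g·y₂) = 0.373.
Since the conjugate-depth ratio holds either way, y₁/y₂ = ½[√(1 + 8Fr₂²) − 1] = ½[√2.112 − 1] = 0.227.
y₁ = 0.227 × 9.85 = 2.23 ft.

y₁ = 2.23 ft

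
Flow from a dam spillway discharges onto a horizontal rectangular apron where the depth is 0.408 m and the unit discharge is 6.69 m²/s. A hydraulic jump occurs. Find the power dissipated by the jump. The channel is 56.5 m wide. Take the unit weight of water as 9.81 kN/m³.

V₁ = q/y₁ = 6.69/0.408 = 16.4 m/s. Fr₁ = V₁/√(g·y₁) = 16.4/√(9.81×0.408) = 8.20.
Sequent-depth ratio: y₂/y₁ = ½[√(1 + 8Fr₁²) − 1] = ½[√538.4 − 1] = 11.1.
y₂ = 11.1 × 0.408 = 4.53 m.
Head loss: ΔE = (y₂ − y₁)³/(4y₁y₂) = (4.53 − 0.408)³/(4×0.408×4.53) = 70.0/7.39 = 9.47 m.
Q = q·b = 6.69 × 56.5 = 378 m³/s. P = γ·Q·ΔE = 9.81 × 378 × 9.47 = 35118 kW.

P = 35118 kW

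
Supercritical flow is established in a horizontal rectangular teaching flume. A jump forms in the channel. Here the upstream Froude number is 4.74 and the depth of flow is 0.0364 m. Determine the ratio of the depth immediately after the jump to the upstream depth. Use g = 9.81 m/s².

Fr₁ = 4.74 (given).
Conjugate-depth relation: y₂/y₁ = ½[√(1 + 8Fr₁²) − 1] = ½[√180.7 − 1] = 6.22.

y₂/y₁ = 6.22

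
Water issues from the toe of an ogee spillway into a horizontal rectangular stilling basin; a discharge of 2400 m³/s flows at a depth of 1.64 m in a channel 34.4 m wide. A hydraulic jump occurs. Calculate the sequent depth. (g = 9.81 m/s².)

y₂ = 23.8 m

q = Q/b = 2400/34.4 = 69.8 m²/s; V₁ = q/y₁ = 42.5 m/s. Fr₁ = V₁/√(g·y₁) = 10.6.
Bélanger equation: y₂/y₁ = ½[√(1 + 8Fr₁²) − 1] = ½[√900.9 − 1] = 14.5.
y₂ = 14.5 × 1.64 = 23.8 m.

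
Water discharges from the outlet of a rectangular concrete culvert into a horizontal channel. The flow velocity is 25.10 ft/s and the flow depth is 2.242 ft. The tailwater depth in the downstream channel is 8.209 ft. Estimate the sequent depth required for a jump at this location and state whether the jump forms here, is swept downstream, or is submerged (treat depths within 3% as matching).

Fr₁ = V₁/√(g·y₁) = 25.10/√(32.2×2.242) = 2.954.
Bélanger equation: y₂/y₁ = ½[√(1 + 8Fr₁²) − 1] = ½[√70.815 − 1] = 3.708.
y₂ = 3.708 × 2.242 = 8.312 ft.
Tailwater y_tw = 8.209 ft: y_tw ≈ y₂, so the jump forms here.

y₂ = 8.312 ft; the jump forms here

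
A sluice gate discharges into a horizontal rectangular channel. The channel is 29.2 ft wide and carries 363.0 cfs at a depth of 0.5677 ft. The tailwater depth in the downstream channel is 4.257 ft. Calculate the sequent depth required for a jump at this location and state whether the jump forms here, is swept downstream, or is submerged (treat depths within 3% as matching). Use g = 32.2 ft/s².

y₂ = 3.838 ft; the jump is submerged

q = Q/b = 363.0/29.2 = 12.43 ft²/s; V₁ = q/y₁ = 21.90 ft/s. Fr₁ = V₁/√(g·y₁) = 5.122.
Bélanger equation: y₂/y₁ = ½[√(1 + 8Fr₁²) − 1] = ½[√210.86 − 1] = 6.760.
y₂ = 6.760 × 0.5677 = 3.838 ft.
Tailwater y_tw = 4.257 ft: y_tw > y₂, so the jump is submerged.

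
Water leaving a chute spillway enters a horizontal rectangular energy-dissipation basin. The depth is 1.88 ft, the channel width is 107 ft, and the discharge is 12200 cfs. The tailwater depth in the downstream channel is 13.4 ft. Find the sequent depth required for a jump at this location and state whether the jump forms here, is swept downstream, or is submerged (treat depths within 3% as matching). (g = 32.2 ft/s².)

q = Q/b = 12200/107 = 114 ft²/s; V₁ = q/y₁ = 60.6 ft/s. Fr₁ = V₁/√(g·y₁) = 7.79.
Bélanger equation: y₂/y₁ = ½[√(1 + 8Fr₁²) − 1] = ½[√487.1 − 1] = 10.5.
y₂ = 10.5 × 1.88 = 19.8 ft.
Tailwater y_tw = 13.4 ft: y_tw < y₂, so the jump is swept downstream.

y₂ = 19.8 ft; the jump is swept downstream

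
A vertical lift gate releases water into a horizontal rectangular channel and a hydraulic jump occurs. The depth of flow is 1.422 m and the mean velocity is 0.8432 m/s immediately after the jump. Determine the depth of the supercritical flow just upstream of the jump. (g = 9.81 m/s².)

Fr₂ = V₂/√(g·y₂) = 0.8432/√(9.81×1.422) = 0.2258.
Since the conjugate-depth ratio holds either way, y₁/y₂ = ½[√(1 + 8Fr₂²) − 1] = ½[√1.4077 − 1] = 0.09324.
y₁ = 0.09324 × 1.422 = 0.1326 m.

y₁ = 0.1326 m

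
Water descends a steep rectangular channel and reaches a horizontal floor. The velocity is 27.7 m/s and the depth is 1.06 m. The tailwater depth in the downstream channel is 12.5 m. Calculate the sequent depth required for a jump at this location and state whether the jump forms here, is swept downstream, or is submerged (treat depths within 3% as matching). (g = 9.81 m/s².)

Fr₁ = V₁/√(g·y₁) = 27.7/√(9.81×1.06) = 8.59.
From the momentum equation for a rectangular channel, y₂/y₁ = ½[√(1 + 8Fr₁²) − 1] = ½[√591.3 − 1] = 11.7.
y₂ = 11.7 × 1.06 = 12.4 m.
Tailwater y_tw = 12.5 m: y_tw ≈ y₂, so the jump forms here.

y₂ = 12.4 m; the jump forms here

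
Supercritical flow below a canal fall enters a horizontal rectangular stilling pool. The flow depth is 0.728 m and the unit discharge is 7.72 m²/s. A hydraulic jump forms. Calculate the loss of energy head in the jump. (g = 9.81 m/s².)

V₁ = q/y₁ = 7.72/0.728 = 10.6 m/s. Fr₁ = V₁/√(g·y₁) = 10.6/√(9.81×0.728) = 3.97.
Bélanger equation: y₂/y₁ = ½[√(1 + 8Fr₁²) − 1] = ½[√127.0 − 1] = 5.13.
y₂ = 5.13 × 0.728 = 3.74 m.
Head loss: ΔE = (y₂ − y₁)³/(4y₁y₂) = (3.74 − 0.728)³/(4×0.728×3.74) = 27.3/10.9 = 2.50 m.

ΔE = 2.50 m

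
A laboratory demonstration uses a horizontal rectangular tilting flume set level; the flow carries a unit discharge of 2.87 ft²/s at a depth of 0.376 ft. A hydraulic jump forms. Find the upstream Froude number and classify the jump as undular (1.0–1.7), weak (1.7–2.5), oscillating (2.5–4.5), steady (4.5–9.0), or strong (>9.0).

V₁ = q/y₁ = 2.87/0.376 = 7.63 ft/s. Fr₁ = V₁/√(g·y₁) = 7.63/√(32.2×0.376) = 2.19.
Fr₁ = 2.19 lies in the weak range.

Fr₁ = 2.19; weak jump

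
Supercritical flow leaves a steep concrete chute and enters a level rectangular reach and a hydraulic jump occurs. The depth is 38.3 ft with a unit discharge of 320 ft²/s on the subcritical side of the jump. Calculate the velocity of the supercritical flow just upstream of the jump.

V₂ = q/y₂ = 320/38.3 = 8.36 ft/s; Fr₂ = V₂/√(g·y₂) = 0.238.
Applying the sequent-depth relation in reverse, y₁/y₂ = ½[√(1 + 8Fr₂²) − 1] = ½[√1.453 − 1] = 0.103.
y₁ = 0.103 × 38.3 = 3.93 ft.
V₁ = q/y₁ = 320/3.93 = 81.4 ft/s.

V₁ = 81.4 ft/s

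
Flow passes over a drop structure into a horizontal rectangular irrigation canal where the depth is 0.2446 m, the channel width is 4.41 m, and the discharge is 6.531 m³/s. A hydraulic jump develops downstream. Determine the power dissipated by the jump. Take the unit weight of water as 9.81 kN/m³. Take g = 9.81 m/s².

P = 51.54 kW

q = Q/b = 6.531/4.41 = 1.481 m²/s; V₁ = q/y₁ = 6.055 m/s. Fr₁ = V₁/√(g·y₁) = 3.909.
By Bélanger, y₂/y₁ = ½[√(1 + 8Fr₁²) − 1] = ½[√123.22 − 1] = 5.050.
y₂ = 5.050 × 0.2446 = 1.235 m.
Head loss: ΔE = (y₂ − y₁)³/(4y₁y₂) = (1.235 − 0.2446)³/(4×0.2446×1.235) = 0.9723/1.209 = 0.8045 m.
P = γ·Q·ΔE = 9.81 × 6.531 × 0.8045 = 51.54 kW.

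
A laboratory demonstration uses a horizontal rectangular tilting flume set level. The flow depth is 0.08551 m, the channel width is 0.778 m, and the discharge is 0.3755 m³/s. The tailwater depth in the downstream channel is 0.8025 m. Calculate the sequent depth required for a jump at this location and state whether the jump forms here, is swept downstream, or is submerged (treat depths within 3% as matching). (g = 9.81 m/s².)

q = Q/b = 0.3755/0.778 = 0.4826 m²/s; V₁ = q/y₁ = 5.644 m/s. Fr₁ = V₁/√(g·y₁) = 6.163.
Bélanger equation: y₂/y₁ = ½[√(1 + 8Fr₁²) − 1] = ½[√304.83 − 1] = 8.230.
y₂ = 8.230 × 0.08551 = 0.7037 m.
Tailwater y_tw = 0.8025 m: y_tw > y₂, so the jump is submerged.

y₂ = 0.7037 m; the jump is submerged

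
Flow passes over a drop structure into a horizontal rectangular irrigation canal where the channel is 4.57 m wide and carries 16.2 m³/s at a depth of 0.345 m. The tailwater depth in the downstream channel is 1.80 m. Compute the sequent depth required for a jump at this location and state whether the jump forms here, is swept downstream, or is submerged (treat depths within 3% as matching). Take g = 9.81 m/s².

y₂ = 2.56 m; the jump is swept downstream

q = Q/b = 16.2/4.57 = 3.54 m²/s; V₁ = q/y₁ = 10.3 m/s. Fr₁ = V₁/√(g·y₁) = 5.59.
By Bélanger, y₂/y₁ = ½[√(1 + 8Fr₁²) − 1] = ½[√250.6 − 1] = 7.41.
y₂ = 7.41 × 0.345 = 2.56 m.
Tailwater y_tw = 1.80 m: y_tw < y₂, so the jump is swept downstream.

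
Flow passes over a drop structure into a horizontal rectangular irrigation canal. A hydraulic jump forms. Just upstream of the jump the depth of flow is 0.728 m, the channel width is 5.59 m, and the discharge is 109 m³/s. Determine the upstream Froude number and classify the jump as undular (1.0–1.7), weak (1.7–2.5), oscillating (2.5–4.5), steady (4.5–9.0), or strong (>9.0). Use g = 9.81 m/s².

q = Q/b = 109/5.59 = 19.5 m²/s; V₁ = q/y₁ = 26.8 m/s. Fr₁ = V₁/√(g·y₁) = 10.0.
Fr₁ = 10.0 lies in the strong range.

Fr₁ = 10.0; strong jump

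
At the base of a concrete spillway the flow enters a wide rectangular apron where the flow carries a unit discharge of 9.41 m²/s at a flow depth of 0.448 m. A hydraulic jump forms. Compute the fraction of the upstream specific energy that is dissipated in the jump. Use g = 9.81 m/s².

V₁ = q/y₁ = 9.41/0.448 = 21.0 m/s. Fr₁ = V₁/√(g·y₁) = 21.0/√(9.81×0.448) = 10.0.
Sequent-depth ratio: y₂/y₁ = ½[√(1 + 8Fr₁²) − 1] = ½[√804.1 − 1] = 13.7.
y₂ = 13.7 × 0.448 = 6.13 m.
E₁ = y₁ + V₁²/2g = 22.9 m. ΔE = (y₂ − y₁)³/(4y₁y₂) = 16.7 m. ΔE/E₁ = 16.7/22.9 = 0.728.

ΔE/E₁ = 0.728 (72.8%)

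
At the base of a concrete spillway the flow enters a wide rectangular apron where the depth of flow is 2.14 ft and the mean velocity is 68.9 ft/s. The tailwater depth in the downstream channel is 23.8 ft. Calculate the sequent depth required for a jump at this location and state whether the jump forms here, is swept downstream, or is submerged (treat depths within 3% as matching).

Fr₁ = V₁/√(g·y₁) = 68.9/√(32.2×2.14) = 8.30.
Sequent-depth ratio: y₂/y₁ = ½[√(1 + 8Fr₁²) − 1] = ½[√552.1 − 1] = 11.2.
y₂ = 11.2 × 2.14 = 24.1 ft.
Tailwater y_tw = 23.8 ft: y_tw ≈ y₂, so the jump forms here.

y₂ = 24.1 ft; the jump forms here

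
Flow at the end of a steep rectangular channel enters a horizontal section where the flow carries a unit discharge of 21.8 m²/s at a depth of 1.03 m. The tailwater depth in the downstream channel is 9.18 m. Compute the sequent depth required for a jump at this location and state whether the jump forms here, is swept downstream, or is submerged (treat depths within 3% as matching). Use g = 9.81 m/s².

y₂ = 9.20 m; the jump forms here

V₁ = q/y₁ = 21.8/1.03 = 21.2 m/s. Fr₁ = V₁/√(g·y₁) = 21.2/√(9.81×1.03) = 6.66.
Sequent-depth ratio: y₂/y₁ = ½[√(1 + 8Fr₁²) − 1] = ½[√355.7 − 1] = 8.93.
y₂ = 8.93 × 1.03 = 9.20 m.
Tailwater y_tw = 9.18 m: y_tw ≈ y₂, so the jump forms here.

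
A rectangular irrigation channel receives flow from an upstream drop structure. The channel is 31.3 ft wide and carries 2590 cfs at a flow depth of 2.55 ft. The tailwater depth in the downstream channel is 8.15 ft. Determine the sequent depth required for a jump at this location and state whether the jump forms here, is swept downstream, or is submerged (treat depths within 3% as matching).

q = Q/b = 2590/31.3 = 82.7 ft²/s; V₁ = q/y₁ = 32.5 ft/s. Fr₁ = V₁/√(g·y₁) = 3.58.
Sequent-depth ratio: y₂/y₁ = ½[√(1 + 8Fr₁²) − 1] = ½[√103.6 − 1] = 4.59.
y₂ = 4.59 × 2.55 = 11.7 ft.
Tailwater y_tw = 8.15 ft: y_tw < y₂, so the jump is swept downstream.

y₂ = 11.7 ft; the jump is swept downstream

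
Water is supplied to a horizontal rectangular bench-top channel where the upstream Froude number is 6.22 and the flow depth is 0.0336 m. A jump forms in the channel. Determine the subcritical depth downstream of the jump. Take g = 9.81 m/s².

y₂ = 0.279 m

Fr₁ = 6.22 (given).
Bélanger equation: y₂/y₁ = ½[√(1 + 8Fr₁²) − 1] = ½[√310.5 − 1] = 8.31.
y₂ = 8.31 × 0.0336 = 0.279 m.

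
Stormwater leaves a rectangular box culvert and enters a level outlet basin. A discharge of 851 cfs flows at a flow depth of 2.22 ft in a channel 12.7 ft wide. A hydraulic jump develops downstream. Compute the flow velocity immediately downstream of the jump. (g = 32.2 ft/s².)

q = Q/b = 851/12.7 = 67.0 ft²/s; V₁ = q/y₁ = 30.2 ft/s. Fr₁ = V₁/√(g·y₁) = 3.57.
From the momentum equation for a rectangular channel, y₂/y₁ = ½[√(1 + 8Fr₁²) − 1] = ½[√103.0 − 1] = 4.57.
y₂ = 4.57 × 2.22 = 10.2 ft.
V₂ = q/y₂ = 67.0/10.2 = 6.60 ft/s.

V₂ = 6.60 ft/s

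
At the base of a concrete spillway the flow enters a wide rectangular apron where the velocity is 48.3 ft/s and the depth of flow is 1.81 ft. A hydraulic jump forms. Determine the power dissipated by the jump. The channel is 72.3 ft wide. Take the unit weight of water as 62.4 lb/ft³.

P = 15930 hp

Fr₁ = V₁/√(g·y₁) = 48.3/√(32.2×1.81) = 6.33.
Sequent-depth ratio: y₂/y₁ = ½[√(1 + 8Fr₁²) − 1] = ½[√321.2 − 1] = 8.46.
y₂ = 8.46 × 1.81 = 15.3 ft.
Head loss: ΔE = (y₂ − y₁)³/(4y₁y₂) = (15.3 − 1.81)³/(4×1.81×15.3) = 2463/111 = 22.2 ft.
q = V₁·y₁ = 48.3 × 1.81 = 87.4 ft²/s. Q = q·b = 87.4 × 72.3 = 6321 cfs. P = γ·Q·ΔE/550 = 62.4 × 6321 × 22.2 / 550 = 15930 hp.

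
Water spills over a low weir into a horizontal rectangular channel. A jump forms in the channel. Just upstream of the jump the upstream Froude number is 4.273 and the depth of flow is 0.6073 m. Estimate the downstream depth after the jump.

Fr₁ = 4.273 (given).
From the momentum equation for a rectangular channel, y₂/y₁ = ½[√(1 + 8Fr₁²) − 1] = ½[√147.07 − 1] = 5.564.
y₂ = 5.564 × 0.6073 = 3.379 m.

y₂ = 3.379 m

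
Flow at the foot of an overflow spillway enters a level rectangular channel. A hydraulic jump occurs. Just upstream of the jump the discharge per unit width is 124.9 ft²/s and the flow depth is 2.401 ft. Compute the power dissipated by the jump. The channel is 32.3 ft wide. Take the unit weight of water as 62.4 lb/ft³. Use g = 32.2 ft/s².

V₁ = q/y₁ = 124.9/2.401 = 52.02 ft/s. Fr₁ = V₁/√(g·y₁) = 52.02/√(32.2×2.401) = 5.916.
By Bélanger, y₂/y₁ = ½[√(1 + 8Fr₁²) − 1] = ½[√281.02 − 1] = 7.882.
y₂ = 7.882 × 2.401 = 18.92 ft.
V₂ = q/y₂ = 124.9/18.92 = 6.600 ft/s. E₁ = y₁ + V₁²/2g = 44.42 ft; E₂ = y₂ + V₂²/2g = 19.60 ft. ΔE = E₁ − E₂ = 24.82 ft.
Q = q·b = 124.9 × 32.3 = 4034 cfs. P = γ·Q·ΔE/550 = 62.4 × 4034 × 24.82 / 550 = 11360 hp.

P = 11360 hp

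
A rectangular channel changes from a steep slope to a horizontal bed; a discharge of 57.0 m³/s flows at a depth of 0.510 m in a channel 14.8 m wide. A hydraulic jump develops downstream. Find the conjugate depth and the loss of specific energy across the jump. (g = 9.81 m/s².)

y₂ = 2.19 m; ΔE = 1.07 m

q = Q/b = 57.0/14.8 = 3.85 m²/s; V₁ = q/y₁ = 7.55 m/s. Fr₁ = V₁/√(g·y₁) = 3.38.
Conjugate-depth relation: y₂/y₁ = ½[√(1 + 8Fr₁²) − 1] = ½[√92.19 − 1] = 4.30.
y₂ = 4.30 × 0.510 = 2.19 m.
Head loss: ΔE = (y₂ − y₁)³/(4y₁y₂) = (2.19 − 0.510)³/(4×0.510×2.19) = 4.77/4.47 = 1.07 m.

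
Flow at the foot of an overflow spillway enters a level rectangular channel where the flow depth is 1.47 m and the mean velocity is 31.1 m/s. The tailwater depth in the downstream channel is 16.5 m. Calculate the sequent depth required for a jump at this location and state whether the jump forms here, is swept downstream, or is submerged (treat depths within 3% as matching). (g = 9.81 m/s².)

y₂ = 16.3 m; the jump forms here

Fr₁ = V₁/√(g·y₁) = 31.1/√(9.81×1.47) = 8.19.
By Bélanger, y₂/y₁ = ½[√(1 + 8Fr₁²) − 1] = ½[√537.6 − 1] = 11.1.
y₂ = 11.1 × 1.47 = 16.3 m.
Tailwater y_tw = 16.5 m: y_tw ≈ y₂, so the jump forms here.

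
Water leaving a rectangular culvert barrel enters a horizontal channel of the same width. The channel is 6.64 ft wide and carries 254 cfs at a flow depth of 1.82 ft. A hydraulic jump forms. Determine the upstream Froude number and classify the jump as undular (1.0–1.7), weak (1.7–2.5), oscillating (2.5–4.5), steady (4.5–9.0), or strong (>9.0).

q = Q/b = 254/6.64 = 38.3 ft²/s; V₁ = q/y₁ = 21.0 ft/s. Fr₁ = V₁/√(g·y₁) = 2.75.
Fr₁ = 2.75 lies in the oscillating range.

Fr₁ = 2.75; oscillating jump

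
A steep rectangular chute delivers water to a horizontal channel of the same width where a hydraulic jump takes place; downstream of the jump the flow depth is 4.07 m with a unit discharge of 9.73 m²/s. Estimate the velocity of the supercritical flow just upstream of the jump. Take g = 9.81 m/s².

V₁ = 10.3 m/s

V₂ = q/y₂ = 9.73/4.07 = 2.39 m/s; Fr₂ = V₂/√(g·y₂) = 0.378.
From the momentum equation (using Fr₂), y₁/y₂ = ½[√(1 + 8Fr₂²) − 1] = ½[√2.145 − 1] = 0.232.
y₁ = 0.232 × 4.07 = 0.946 m.
V₁ = q/y₁ = 9.73/0.946 = 10.3 m/s.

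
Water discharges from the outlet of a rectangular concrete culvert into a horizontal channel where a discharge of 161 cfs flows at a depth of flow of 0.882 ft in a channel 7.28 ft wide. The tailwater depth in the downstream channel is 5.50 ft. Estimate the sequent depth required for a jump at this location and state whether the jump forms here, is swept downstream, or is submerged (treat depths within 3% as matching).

y₂ = 5.44 ft; the jump forms here

q = Q/b = 161/7.28 = 22.1 ft²/s; V₁ = q/y₁ = 25.1 ft/s. Fr₁ = V₁/√(g·y₁) = 4.71.
Sequent-depth ratio: y₂/y₁ = ½[√(1 + 8Fr₁²) − 1] = ½[√178.1 − 1] = 6.17.
y₂ = 6.17 × 0.882 = 5.44 ft.
Tailwater y_tw = 5.50 ft: y_tw ≈ y₂, so the jump forms here.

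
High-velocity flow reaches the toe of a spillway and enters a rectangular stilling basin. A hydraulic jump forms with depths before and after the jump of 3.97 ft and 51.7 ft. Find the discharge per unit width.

q = 429 ft²/s

For a rectangular channel the momentum equation gives q² = ½·g·y₁·y₂·(y₁ + y₂) = ½×32.2×3.97×51.7×55.7 = 183962.
q = √183962 = 429 ft²/s.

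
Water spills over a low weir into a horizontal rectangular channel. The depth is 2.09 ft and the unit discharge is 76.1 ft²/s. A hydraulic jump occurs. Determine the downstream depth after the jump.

y₂ = 12.1 ft

V₁ = q/y₁ = 76.1/2.09 = 36.4 ft/s. Fr₁ = V₁/√(g·y₁) = 36.4/√(32.2×2.09) = 4.44.
Conjugate-depth relation: y₂/y₁ = ½[√(1 + 8Fr₁²) − 1] = ½[√158.6 − 1] = 5.80.
y₂ = 5.80 × 2.09 = 12.1 ft.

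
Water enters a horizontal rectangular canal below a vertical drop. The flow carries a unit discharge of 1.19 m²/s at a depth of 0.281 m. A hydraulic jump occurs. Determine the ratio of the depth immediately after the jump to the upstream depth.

y₂/y₁ = 3.14

V₁ = q/y₁ = 1.19/0.281 = 4.23 m/s. Fr₁ = V₁/√(g·y₁) = 4.23/√(9.81×0.281) = 2.55.
Bélanger equation: y₂/y₁ = ½[√(1 + 8Fr₁²) − 1] = ½[√53.05 − 1] = 3.14.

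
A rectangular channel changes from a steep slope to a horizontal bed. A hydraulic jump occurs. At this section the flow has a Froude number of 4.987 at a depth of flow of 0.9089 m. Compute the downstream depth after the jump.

Fr₁ = 4.987 (given).
From the momentum equation for a rectangular channel, y₂/y₁ = ½[√(1 + 8Fr₁²) − 1] = ½[√199.96 − 1] = 6.570.
y₂ = 6.570 × 0.9089 = 5.972 m.

y₂ = 5.972 m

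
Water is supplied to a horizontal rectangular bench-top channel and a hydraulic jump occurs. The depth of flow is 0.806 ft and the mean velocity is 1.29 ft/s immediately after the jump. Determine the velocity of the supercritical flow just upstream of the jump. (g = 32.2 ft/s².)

Fr₂ = V₂/√(g·y₂) = 1.29/√(32.2×0.806) = 0.253.
From the momentum equation (using Fr₂), y₁/y₂ = ½[√(1 + 8Fr₂²) − 1] = ½[√1.513 − 1] = 0.115.
y₁ = 0.115 × 0.806 = 0.0927 ft.
V₁ = q/y₁ = 1.04/0.0927 = 11.2 ft/s.

V₁ = 11.2 ft/s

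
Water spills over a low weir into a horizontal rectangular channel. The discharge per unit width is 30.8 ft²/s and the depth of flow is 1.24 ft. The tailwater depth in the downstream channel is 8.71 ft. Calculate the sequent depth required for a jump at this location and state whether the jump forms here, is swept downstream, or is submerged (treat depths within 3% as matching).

V₁ = q/y₁ = 30.8/1.24 = 24.8 ft/s. Fr₁ = V₁/√(g·y₁) = 24.8/√(32.2×1.24) = 3.93.
Sequent-depth ratio: y₂/y₁ = ½[√(1 + 8Fr₁²) − 1] = ½[√124.6 − 1] = 5.08.
y₂ = 5.08 × 1.24 = 6.30 ft.
Tailwater y_tw = 8.71 ft: y_tw > y₂, so the jump is submerged.

y₂ = 6.30 ft; the jump is submerged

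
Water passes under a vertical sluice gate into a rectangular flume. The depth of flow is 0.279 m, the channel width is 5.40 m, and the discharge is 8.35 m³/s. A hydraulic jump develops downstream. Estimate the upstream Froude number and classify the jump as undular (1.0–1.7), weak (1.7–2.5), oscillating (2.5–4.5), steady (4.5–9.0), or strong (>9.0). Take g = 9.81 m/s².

Fr₁ = 3.35; oscillating jump

q = Q/b = 8.35/5.40 = 1.55 m²/s; V₁ = q/y₁ = 5.54 m/s. Fr₁ = V₁/√(g·y₁) = 3.35.
Fr₁ = 3.35 lies in the oscillating range.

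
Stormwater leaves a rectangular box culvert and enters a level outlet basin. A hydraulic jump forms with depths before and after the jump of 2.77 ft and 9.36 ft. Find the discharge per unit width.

q = 71.2 ft²/s

For a rectangular channel the momentum equation gives q² = ½·g·y₁·y₂·(y₁ + y₂) = ½×32.2×2.77×9.36×12.1 = 5063.
q = √5063 = 71.2 ft²/s.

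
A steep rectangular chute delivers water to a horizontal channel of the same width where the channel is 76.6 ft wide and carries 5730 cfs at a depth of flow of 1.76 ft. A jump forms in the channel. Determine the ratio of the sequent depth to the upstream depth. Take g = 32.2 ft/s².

y₂/y₁ = 7.50

q = Q/b = 5730/76.6 = 74.8 ft²/s; V₁ = q/y₁ = 42.5 ft/s. Fr₁ = V₁/√(g·y₁) = 5.65.
Sequent-depth ratio: y₂/y₁ = ½[√(1 + 8Fr₁²) − 1] = ½[√256.0 − 1] = 7.50.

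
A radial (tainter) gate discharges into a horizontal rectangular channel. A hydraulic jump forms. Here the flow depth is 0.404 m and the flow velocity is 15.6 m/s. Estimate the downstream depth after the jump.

y₂ = 4.28 m

Fr₁ = V₁/√(g·y₁) = 15.6/√(9.81×0.404) = 7.84.
Sequent-depth ratio: y₂/y₁ = ½[√(1 + 8Fr₁²) − 1] = ½[√492.2 − 1] = 10.6.
y₂ = 10.6 × 0.404 = 4.28 m.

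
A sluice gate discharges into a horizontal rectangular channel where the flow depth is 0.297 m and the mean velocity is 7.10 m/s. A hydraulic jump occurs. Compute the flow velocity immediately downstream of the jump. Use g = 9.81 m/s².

V₂ = 1.31 m/s

Fr₁ = V₁/√(g·y₁) = 7.10/√(9.81×0.297) = 4.16.
Sequent-depth ratio: y₂/y₁ = ½[√(1 + 8Fr₁²) − 1] = ½[√139.4 − 1] = 5.40.
y₂ = 5.40 × 0.297 = 1.60 m.
q = V₁·y₁ = 7.10 × 0.297 = 2.11 m²/s.
V₂ = q/y₂ = 2.11/1.60 = 1.31 m/s.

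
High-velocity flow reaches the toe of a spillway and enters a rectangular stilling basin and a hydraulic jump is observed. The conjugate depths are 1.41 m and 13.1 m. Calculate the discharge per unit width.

For a rectangular channel the momentum equation gives q² = ½·g·y₁·y₂·(y₁ + y₂) = ½×9.81×1.41×13.1×14.5 = 1315.
q = √1315 = 36.3 m²/s.

q = 36.3 m²/s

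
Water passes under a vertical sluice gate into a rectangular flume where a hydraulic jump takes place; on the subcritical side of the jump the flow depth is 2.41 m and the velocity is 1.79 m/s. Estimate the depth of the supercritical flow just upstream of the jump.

y₁ = 0.535 m

Fr₂ = V₂/√(g·y₂) = 1.79/√(9.81×2.41) = 0.368.
Applying the sequent-depth relation in reverse, y₁/y₂ = ½[√(1 + 8Fr₂²) − 1] = ½[√2.084 − 1] = 0.222.
y₁ = 0.222 × 2.41 = 0.535 m.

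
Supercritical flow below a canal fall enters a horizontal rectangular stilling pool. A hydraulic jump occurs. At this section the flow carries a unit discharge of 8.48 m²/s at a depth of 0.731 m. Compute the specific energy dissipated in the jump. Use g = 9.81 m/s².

ΔE = 3.25 m

V₁ = q/y₁ = 8.48/0.731 = 11.6 m/s. Fr₁ = V₁/√(g·y₁) = 11.6/√(9.81×0.731) = 4.33.
From the momentum equation for a rectangular channel, y₂/y₁ = ½[√(1 + 8Fr₁²) − 1] = ½[√151.1 − 1] = 5.65.
y₂ = 5.65 × 0.731 = 4.13 m.
Head loss: ΔE = (y₂ − y₁)³/(4y₁y₂) = (4.13 − 0.731)³/(4×0.731×4.13) = 39.2/12.1 = 3.25 m.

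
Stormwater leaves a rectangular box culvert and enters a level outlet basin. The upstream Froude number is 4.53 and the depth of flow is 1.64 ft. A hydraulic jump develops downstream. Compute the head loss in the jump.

ΔE = 8.27 ft

Fr₁ = 4.53 (given).
From the momentum equation for a rectangular channel, y₂/y₁ = ½[√(1 + 8Fr₁²) − 1] = ½[√165.2 − 1] = 5.93.
y₂ = 5.93 × 1.64 = 9.72 ft.
V₁ = Fr₁·√(g·y₁) = 4.53×√(32.2×1.64) = 32.9 ft/s; q = V₁·y₁ = 54.0 ft²/s. V₂ = q/y₂ = 54.0/9.72 = 5.56 ft/s. E₁ = y₁ + V₁²/2g = 18.5 ft; E₂ = y₂ + V₂²/2g = 10.2 ft. ΔE = E₁ − E₂ = 8.27 ft.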